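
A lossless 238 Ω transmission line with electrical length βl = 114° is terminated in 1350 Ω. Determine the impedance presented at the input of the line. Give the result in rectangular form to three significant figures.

Z_in ≈ 50 + j102 Ω

tan(βl) = tan(114°) = -2.25
Z_in = Z_0·(Z_L + jZ_0·tanβl)/(Z_0 + jZ_L·tanβl)
     = 238·(1350 − j535)/(238 − j3030)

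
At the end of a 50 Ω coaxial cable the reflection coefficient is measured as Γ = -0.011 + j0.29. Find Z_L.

Z_L ≈ 41.4 + j26.2 Ω

Z_L = Z_0·(1 + Γ)/(1 − Γ) = 50·(0.989 + j0.29)/(1.01 − j0.29)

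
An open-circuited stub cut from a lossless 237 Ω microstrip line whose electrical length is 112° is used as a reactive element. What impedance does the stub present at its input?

Z_in ≈ +j95.8 Ω

tan(βl) = -2.48
For an open-circuited stub, Z_in = −jZ_0·cot(βl) = −jZ_0/tan(βl)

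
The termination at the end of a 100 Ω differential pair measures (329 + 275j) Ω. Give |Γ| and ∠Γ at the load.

Γ = (Z_L − Z_0)/(Z_L + Z_0) = (229 + j275)/(429 + j275)
|Γ| = 358/510 = 0.702

Γ ≈ 0.702 ∠ 17.6°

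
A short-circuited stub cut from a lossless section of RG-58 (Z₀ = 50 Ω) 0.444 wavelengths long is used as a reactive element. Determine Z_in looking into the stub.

Z_in ≈ −j18.4 Ω

βl = 2π × 0.444 = 160°
tan(βl) = -0.367
For a short-circuited stub, Z_in = jZ_0·tan(βl)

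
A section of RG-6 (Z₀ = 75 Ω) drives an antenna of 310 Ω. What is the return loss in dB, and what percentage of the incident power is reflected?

Γ = (310 − 75)/(310 + 75) = 0.61
RL = −20·log₁₀(0.61) = 4.29 dB
P_refl/P_inc = |Γ|² = 0.373

RL ≈ 4.29 dB; 37.3% of incident power reflected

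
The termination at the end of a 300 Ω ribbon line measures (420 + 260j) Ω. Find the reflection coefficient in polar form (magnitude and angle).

Γ = (Z_L − Z_0)/(Z_L + Z_0) = (120 + j260)/(720 + j260)
|Γ| = 286/766 = 0.374

Γ ≈ 0.374 ∠ 45.4°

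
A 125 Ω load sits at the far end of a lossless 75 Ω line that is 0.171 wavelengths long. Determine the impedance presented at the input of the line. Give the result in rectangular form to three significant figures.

Z_in ≈ 52.6 − j23.5 Ω

βl = 2π × 0.171 = 61.6°
tan(βl) = tan(61.6°) = 1.85
Z_in = Z_0·(Z_L + jZ_0·tanβl)/(Z_0 + jZ_L·tanβl)
     = 75·(125 + j138)/(75 + j231)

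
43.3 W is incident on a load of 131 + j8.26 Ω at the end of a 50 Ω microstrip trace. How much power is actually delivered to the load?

|Γ| = |(81 + j8.26)/(181 + j8.26)| = 0.449
|Γ|² = 0.202
P_refl = |Γ|²·P_inc = 8.74 W, P_del = (1 − |Γ|²)·P_inc = 34.6 W

P_delivered ≈ 34.6 W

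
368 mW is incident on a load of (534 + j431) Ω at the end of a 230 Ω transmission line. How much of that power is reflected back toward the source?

|Γ| = |(304 + j431)/(764 + j431)| = 0.601
|Γ|² = 0.362
P_refl = |Γ|²·P_inc = 133 mW, P_del = (1 − |Γ|²)·P_inc = 235 mW

P_reflected ≈ 133 mW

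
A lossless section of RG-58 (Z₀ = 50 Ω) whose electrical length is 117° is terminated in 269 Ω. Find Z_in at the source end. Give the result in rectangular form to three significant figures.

tan(βl) = tan(117°) = -1.96
Z_in = Z_0·(Z_L + jZ_0·tanβl)/(Z_0 + jZ_L·tanβl)
     = 50·(269 − j98.1)/(50 − j528)

Z_in ≈ 11.6 + j24.4 Ω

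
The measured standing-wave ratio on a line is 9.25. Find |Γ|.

|Γ| ≈ 0.805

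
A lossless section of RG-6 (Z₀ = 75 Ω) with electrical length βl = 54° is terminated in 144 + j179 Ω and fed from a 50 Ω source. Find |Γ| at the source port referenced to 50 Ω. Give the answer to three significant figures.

|Γ| ≈ 0.719

tan(βl) = 1.38
Z_in = Z_0·(Z_L + jZ_0·tanβl)/(Z_0 + jZ_L·tanβl) = 34.2 − j84 Ω
Γ_s = (Z_in − Z_s)/(Z_in + Z_s) = (-15.8 − j84)/(84.2 − j84), |Γ_s| = 0.719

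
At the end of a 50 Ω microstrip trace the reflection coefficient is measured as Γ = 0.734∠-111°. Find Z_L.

Z_L ≈ 11.2 − j33.2 Ω

Z_L = Z_0·(1 + Γ)/(1 − Γ) = 50·(0.737 − j0.685)/(1.26 + j0.685)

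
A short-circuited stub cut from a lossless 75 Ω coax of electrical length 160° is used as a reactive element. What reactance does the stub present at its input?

tan(βl) = -0.364
For a short-circuited stub, Z_in = jZ_0·tan(βl)

X_in ≈ -27.3 Ω (capacitive)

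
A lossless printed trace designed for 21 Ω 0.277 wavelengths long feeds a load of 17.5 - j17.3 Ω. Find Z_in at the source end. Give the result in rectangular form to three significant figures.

βl = 2π × 0.277 = 99.7°
tan(βl) = tan(99.7°) = -5.84
Z_in = Z_0·(Z_L + jZ_0·tanβl)/(Z_0 + jZ_L·tanβl)
     = 21·(17.5 − j140)/(-80 − j102)

Z_in ≈ 16.1 + j16.2 Ω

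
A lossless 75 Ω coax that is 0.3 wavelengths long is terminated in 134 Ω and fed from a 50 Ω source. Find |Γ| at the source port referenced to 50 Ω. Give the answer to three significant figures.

βl = 2π × 0.3 = 108°
tan(βl) = -3.08
Z_in = Z_0·(Z_L + jZ_0·tanβl)/(Z_0 + jZ_L·tanβl) = 44.9 + j16.2 Ω
Γ_s = (Z_in − Z_s)/(Z_in + Z_s) = (-5.08 + j16.2)/(94.9 + j16.2), |Γ_s| = 0.176

|Γ| ≈ 0.176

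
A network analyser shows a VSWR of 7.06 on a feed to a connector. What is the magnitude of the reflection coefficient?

|Γ| = (S − 1)/(S + 1) = (7.06 − 1)/(7.06 + 1) = 6.06/8.06

|Γ| ≈ 0.752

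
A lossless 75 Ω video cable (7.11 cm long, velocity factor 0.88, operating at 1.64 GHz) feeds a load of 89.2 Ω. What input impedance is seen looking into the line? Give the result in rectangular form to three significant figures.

Z_in ≈ 84.7 + j9.87 Ω

λ = v/f = 0.88·c / 1.64 GHz = 0.161 m
βl = 2π·l/λ = 2π × 0.442 = 159°
tan(βl) = tan(159°) = -0.384
Z_in = Z_0·(Z_L + jZ_0·tanβl)/(Z_0 + jZ_L·tanβl)
     = 75·(89.2 − j28.8)/(75 − j34.2)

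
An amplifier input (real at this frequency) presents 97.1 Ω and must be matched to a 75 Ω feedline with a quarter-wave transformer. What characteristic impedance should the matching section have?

Z_qwt = √(Z_0·R_L) = √(75 × 97.1) = √7282

Z_qwt ≈ 85.3 Ω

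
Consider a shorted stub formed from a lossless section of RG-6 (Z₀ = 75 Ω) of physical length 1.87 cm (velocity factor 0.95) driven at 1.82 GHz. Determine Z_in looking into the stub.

Z_in ≈ +j69.9 Ω

λ = v/f = 0.95·c / 1.82 GHz = 0.157 m
βl = 2π·l/λ = 2π × 0.119 = 43°
tan(βl) = 0.932
For a shorted stub, Z_in = jZ_0·tan(βl)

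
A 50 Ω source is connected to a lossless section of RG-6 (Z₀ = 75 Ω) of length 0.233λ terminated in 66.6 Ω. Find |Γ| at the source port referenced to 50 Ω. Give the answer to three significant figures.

|Γ| ≈ 0.255

βl = 2π × 0.233 = 83.9°
tan(βl) = 9.33
Z_in = Z_0·(Z_L + jZ_0·tanβl)/(Z_0 + jZ_L·tanβl) = 84.2 + j2.13 Ω
Γ_s = (Z_in − Z_s)/(Z_in + Z_s) = (34.2 + j2.13)/(134 + j2.13), |Γ_s| = 0.255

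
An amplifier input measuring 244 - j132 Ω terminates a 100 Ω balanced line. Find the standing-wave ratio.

Γ = (Z_L − Z_0)/(Z_L + Z_0) = (144 − j132)/(344 − j132)
|Γ| = 195/368 = 0.53
VSWR = (1 + |Γ|)/(1 − |Γ|) = 1.53/0.47

VSWR ≈ 3.26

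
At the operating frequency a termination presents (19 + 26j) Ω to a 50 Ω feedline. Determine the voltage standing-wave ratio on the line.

VSWR ≈ 3.43

Γ = (Z_L − Z_0)/(Z_L + Z_0) = (-31 + j26)/(69 + j26)
|Γ| = 40.5/73.7 = 0.549
VSWR = (1 + |Γ|)/(1 − |Γ|) = 1.55/0.451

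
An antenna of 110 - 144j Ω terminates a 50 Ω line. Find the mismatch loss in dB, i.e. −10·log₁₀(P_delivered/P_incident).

Γ = (60 − j144)/(160 − j144), |Γ| = 0.725
|Γ|² = 0.525, so P_del/P_inc = 1 − |Γ|² = 0.475
ML = −10·log₁₀(1 − |Γ|²)

mismatch loss ≈ 3.23 dB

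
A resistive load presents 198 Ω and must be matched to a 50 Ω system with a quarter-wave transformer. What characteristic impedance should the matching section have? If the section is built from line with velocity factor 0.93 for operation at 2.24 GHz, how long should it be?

Z_qwt = √(Z_0·R_L) = √(50 × 198) = √9900
λ = 0.93·c/f = 0.125 m, so l = λ/4 = 0.0311 m

Z_qwt ≈ 99.5 Ω; length ≈ 3.11 cm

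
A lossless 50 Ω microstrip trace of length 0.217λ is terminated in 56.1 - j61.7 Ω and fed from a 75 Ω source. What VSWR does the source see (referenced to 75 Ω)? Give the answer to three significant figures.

VSWR ≈ 4.4

βl = 2π × 0.217 = 78.1°
tan(βl) = 4.75
Z_in = Z_0·(Z_L + jZ_0·tanβl)/(Z_0 + jZ_L·tanβl) = 17.5 + j12 Ω
Γ_s = (Z_in − Z_s)/(Z_in + Z_s) = (-57.5 + j12)/(92.5 + j12), |Γ_s| = 0.63
VSWR = (1 + |Γ_s|)/(1 − |Γ_s|)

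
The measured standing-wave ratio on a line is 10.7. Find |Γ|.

|Γ| = (S − 1)/(S + 1) = (10.7 − 1)/(10.7 + 1) = 9.7/11.7

|Γ| ≈ 0.829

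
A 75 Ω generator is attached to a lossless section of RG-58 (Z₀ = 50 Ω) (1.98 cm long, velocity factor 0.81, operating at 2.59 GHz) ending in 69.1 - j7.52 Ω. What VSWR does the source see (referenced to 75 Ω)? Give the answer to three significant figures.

λ = v/f = 0.81·c / 2.59 GHz = 0.0938 m
βl = 2π·l/λ = 2π × 0.211 = 76°
tan(βl) = 4
Z_in = Z_0·(Z_L + jZ_0·tanβl)/(Z_0 + jZ_L·tanβl) = 35.5 − j2.22 Ω
Γ_s = (Z_in − Z_s)/(Z_in + Z_s) = (-39.5 − j2.22)/(110 − j2.22), |Γ_s| = 0.358
VSWR = (1 + |Γ_s|)/(1 − |Γ_s|)

VSWR ≈ 2.12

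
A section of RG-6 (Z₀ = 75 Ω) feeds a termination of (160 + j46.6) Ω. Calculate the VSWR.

VSWR ≈ 2.36

Γ = (Z_L − Z_0)/(Z_L + Z_0) = (85 + j46.6)/(235 + j46.6)
|Γ| = 96.9/240 = 0.405
VSWR = (1 + |Γ|)/(1 − |Γ|) = 1.4/0.595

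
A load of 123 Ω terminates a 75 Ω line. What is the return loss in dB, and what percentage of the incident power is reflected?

Γ = (123 − 75)/(123 + 75) = 0.242
RL = −20·log₁₀(0.242) = 12.3 dB
P_refl/P_inc = |Γ|² = 0.0588

RL ≈ 12.3 dB; 5.88% of incident power reflected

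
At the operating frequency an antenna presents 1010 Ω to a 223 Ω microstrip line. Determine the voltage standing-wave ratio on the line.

VSWR ≈ 4.53

For a purely resistive load, VSWR = R_L/Z_0 or Z_0/R_L (whichever > 1) = 1010/223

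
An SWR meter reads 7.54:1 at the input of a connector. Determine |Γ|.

|Γ| ≈ 0.766

|Γ| = (S − 1)/(S + 1) = (7.54 − 1)/(7.54 + 1) = 6.54/8.54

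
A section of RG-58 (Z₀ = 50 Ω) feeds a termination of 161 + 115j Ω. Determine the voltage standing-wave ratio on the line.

VSWR ≈ 4.97

Γ = (Z_L − Z_0)/(Z_L + Z_0) = (111 + j115)/(211 + j115)
|Γ| = 160/240 = 0.665
VSWR = (1 + |Γ|)/(1 − |Γ|) = 1.67/0.335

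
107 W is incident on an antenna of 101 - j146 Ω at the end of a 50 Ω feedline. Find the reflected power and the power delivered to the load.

|Γ| = |(51 − j146)/(151 − j146)| = 0.736
|Γ|² = 0.542
P_refl = |Γ|²·P_inc = 58 W, P_del = (1 − |Γ|²)·P_inc = 49 W

P_reflected ≈ 58 W; P_delivered ≈ 49 W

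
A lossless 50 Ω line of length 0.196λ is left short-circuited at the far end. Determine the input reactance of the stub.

X_in ≈ 142 Ω (inductive)

βl = 2π × 0.196 = 70.6°
tan(βl) = 2.83
For a short-circuited stub, Z_in = jZ_0·tan(βl)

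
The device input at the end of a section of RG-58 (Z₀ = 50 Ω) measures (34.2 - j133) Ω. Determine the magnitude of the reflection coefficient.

|Γ| ≈ 0.851

Γ = (Z_L − Z_0)/(Z_L + Z_0) = (-15.8 − j133)/(84.2 − j133)
|Γ| = 134/157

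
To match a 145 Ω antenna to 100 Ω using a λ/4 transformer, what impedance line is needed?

Z_qwt ≈ 120 Ω

Z_qwt = √(Z_0·R_L) = √(100 × 145) = √14500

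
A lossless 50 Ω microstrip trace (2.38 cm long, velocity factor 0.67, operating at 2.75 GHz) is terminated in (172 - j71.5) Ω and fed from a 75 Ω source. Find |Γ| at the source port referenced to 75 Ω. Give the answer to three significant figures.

|Γ| ≈ 0.673

λ = v/f = 0.67·c / 2.75 GHz = 0.0731 m
βl = 2π·l/λ = 2π × 0.326 = 117°
tan(βl) = -1.94
Z_in = Z_0·(Z_L + jZ_0·tanβl)/(Z_0 + jZ_L·tanβl) = 17.2 + j30.3 Ω
Γ_s = (Z_in − Z_s)/(Z_in + Z_s) = (-57.8 + j30.3)/(92.2 + j30.3), |Γ_s| = 0.673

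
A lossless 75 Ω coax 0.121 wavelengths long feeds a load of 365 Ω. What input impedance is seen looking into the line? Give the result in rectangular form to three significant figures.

Z_in ≈ 31 − j72.2 Ω

βl = 2π × 0.121 = 43.6°
tan(βl) = tan(43.6°) = 0.951
Z_in = Z_0·(Z_L + jZ_0·tanβl)/(Z_0 + jZ_L·tanβl)
     = 75·(365 + j71.3)/(75 + j347)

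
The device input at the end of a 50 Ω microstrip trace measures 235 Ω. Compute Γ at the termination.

Γ = (Z_L − Z_0)/(Z_L + Z_0) = (235 − 50)/(235 + 50) = 185/285

Γ = 0.649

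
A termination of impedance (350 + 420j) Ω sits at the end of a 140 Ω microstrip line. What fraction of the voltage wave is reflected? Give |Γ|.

Γ = (Z_L − Z_0)/(Z_L + Z_0) = (210 + j420)/(490 + j420)
|Γ| = 470/645

|Γ| ≈ 0.728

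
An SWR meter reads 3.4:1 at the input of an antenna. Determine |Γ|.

|Γ| ≈ 0.545

|Γ| = (S − 1)/(S + 1) = (3.4 − 1)/(3.4 + 1) = 2.4/4.4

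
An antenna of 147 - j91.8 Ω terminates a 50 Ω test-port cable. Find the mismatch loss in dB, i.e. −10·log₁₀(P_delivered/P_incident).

mismatch loss ≈ 2.06 dB

Γ = (97 − j91.8)/(197 − j91.8), |Γ| = 0.614
|Γ|² = 0.378, so P_del/P_inc = 1 − |Γ|² = 0.622
ML = −10·log₁₀(1 − |Γ|²)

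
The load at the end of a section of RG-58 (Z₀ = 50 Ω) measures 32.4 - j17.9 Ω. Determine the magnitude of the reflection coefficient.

Γ = (Z_L − Z_0)/(Z_L + Z_0) = (-17.6 − j17.9)/(82.4 − j17.9)
|Γ| = 25.1/84.3

|Γ| ≈ 0.298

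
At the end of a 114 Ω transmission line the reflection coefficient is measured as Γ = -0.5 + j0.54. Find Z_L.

Z_L = Z_0·(1 + Γ)/(1 − Γ) = 114·(0.5 + j0.54)/(1.5 − j0.54)

Z_L ≈ 20.6 + j48.4 Ω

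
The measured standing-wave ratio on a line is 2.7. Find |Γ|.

|Γ| = (S − 1)/(S + 1) = (2.7 − 1)/(2.7 + 1) = 1.7/3.7

|Γ| ≈ 0.459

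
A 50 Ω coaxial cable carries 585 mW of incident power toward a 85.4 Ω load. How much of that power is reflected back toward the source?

P_reflected ≈ 40 mW

Γ = (85.4 − 50)/(85.4 + 50) = 0.261
|Γ|² = 0.0684
P_refl = |Γ|²·P_inc = 40 mW, P_del = (1 − |Γ|²)·P_inc = 545 mW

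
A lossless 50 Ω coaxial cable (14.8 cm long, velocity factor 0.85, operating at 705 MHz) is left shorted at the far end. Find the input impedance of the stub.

Z_in ≈ −j32.1 Ω

λ = v/f = 0.85·c / 705 MHz = 0.362 m
βl = 2π·l/λ = 2π × 0.409 = 147°
tan(βl) = -0.642
For a shorted stub, Z_in = jZ_0·tan(βl)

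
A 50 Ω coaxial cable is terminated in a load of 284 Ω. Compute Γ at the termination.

Γ = (Z_L − Z_0)/(Z_L + Z_0) = (284 − 50)/(284 + 50) = 234/334

Γ = 0.701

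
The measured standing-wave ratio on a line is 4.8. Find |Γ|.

|Γ| ≈ 0.655

|Γ| = (S − 1)/(S + 1) = (4.8 − 1)/(4.8 + 1) = 3.8/5.8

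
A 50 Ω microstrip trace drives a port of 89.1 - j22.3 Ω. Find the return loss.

RL ≈ 9.91 dB

Γ = (39.1 − j22.3)/(139.1 − j22.3), |Γ| = 0.32
RL = −20·log₁₀|Γ| = −20·log₁₀(0.32)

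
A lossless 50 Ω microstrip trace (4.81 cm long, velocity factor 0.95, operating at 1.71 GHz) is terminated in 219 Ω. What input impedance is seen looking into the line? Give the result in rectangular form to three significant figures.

Z_in ≈ 12.1 + j11.7 Ω

λ = v/f = 0.95·c / 1.71 GHz = 0.167 m
βl = 2π·l/λ = 2π × 0.289 = 104°
tan(βl) = tan(104°) = -4.04
Z_in = Z_0·(Z_L + jZ_0·tanβl)/(Z_0 + jZ_L·tanβl)
     = 50·(219 − j202)/(50 − j885)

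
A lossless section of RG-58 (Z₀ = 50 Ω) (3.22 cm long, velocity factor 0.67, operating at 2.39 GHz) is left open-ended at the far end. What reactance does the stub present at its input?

λ = v/f = 0.67·c / 2.39 GHz = 0.0841 m
βl = 2π·l/λ = 2π × 0.383 = 138°
tan(βl) = -0.906
For an open-ended stub, Z_in = −jZ_0·cot(βl) = −jZ_0/tan(βl)

X_in ≈ 55.2 Ω (inductive)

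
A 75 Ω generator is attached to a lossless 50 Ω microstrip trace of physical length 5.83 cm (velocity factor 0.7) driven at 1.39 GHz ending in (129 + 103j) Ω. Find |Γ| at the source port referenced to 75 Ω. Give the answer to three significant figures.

|Γ| ≈ 0.68

λ = v/f = 0.7·c / 1.39 GHz = 0.151 m
βl = 2π·l/λ = 2π × 0.386 = 139°
tan(βl) = -0.872
Z_in = Z_0·(Z_L + jZ_0·tanβl)/(Z_0 + jZ_L·tanβl) = 17.6 + j35.4 Ω
Γ_s = (Z_in − Z_s)/(Z_in + Z_s) = (-57.4 + j35.4)/(92.6 + j35.4), |Γ_s| = 0.68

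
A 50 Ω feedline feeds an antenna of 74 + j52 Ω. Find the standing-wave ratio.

Γ = (Z_L − Z_0)/(Z_L + Z_0) = (24 + j52)/(124 + j52)
|Γ| = 57.3/134 = 0.426
VSWR = (1 + |Γ|)/(1 − |Γ|) = 1.43/0.574

VSWR ≈ 2.48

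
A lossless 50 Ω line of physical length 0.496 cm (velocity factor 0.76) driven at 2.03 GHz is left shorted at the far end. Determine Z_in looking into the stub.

λ = v/f = 0.76·c / 2.03 GHz = 0.112 m
βl = 2π·l/λ = 2π × 0.0442 = 15.9°
tan(βl) = 0.285
For a shorted stub, Z_in = jZ_0·tan(βl)

Z_in ≈ +j14.2 Ω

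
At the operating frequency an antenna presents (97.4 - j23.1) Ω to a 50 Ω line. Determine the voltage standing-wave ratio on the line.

VSWR ≈ 2.09

Γ = (Z_L − Z_0)/(Z_L + Z_0) = (47.4 − j23.1)/(147.4 − j23.1)
|Γ| = 52.7/149 = 0.353
VSWR = (1 + |Γ|)/(1 − |Γ|) = 1.35/0.647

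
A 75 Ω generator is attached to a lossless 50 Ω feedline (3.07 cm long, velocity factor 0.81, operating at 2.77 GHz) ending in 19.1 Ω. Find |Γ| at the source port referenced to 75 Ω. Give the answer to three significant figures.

|Γ| ≈ 0.44

λ = v/f = 0.81·c / 2.77 GHz = 0.0877 m
βl = 2π·l/λ = 2π × 0.35 = 126°
tan(βl) = -1.38
Z_in = Z_0·(Z_L + jZ_0·tanβl)/(Z_0 + jZ_L·tanβl) = 43.3 − j46.1 Ω
Γ_s = (Z_in − Z_s)/(Z_in + Z_s) = (-31.7 − j46.1)/(118 − j46.1), |Γ_s| = 0.44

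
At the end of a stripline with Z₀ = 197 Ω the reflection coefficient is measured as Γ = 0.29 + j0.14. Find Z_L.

Z_L ≈ 337 + j105 Ω

Z_L = Z_0·(1 + Γ)/(1 − Γ) = 197·(1.29 + j0.14)/(0.71 − j0.14)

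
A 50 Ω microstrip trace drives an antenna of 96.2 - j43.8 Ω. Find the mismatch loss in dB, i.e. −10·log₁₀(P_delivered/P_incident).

mismatch loss ≈ 0.83 dB

Γ = (46.2 − j43.8)/(146.2 − j43.8), |Γ| = 0.417
|Γ|² = 0.174, so P_del/P_inc = 1 − |Γ|² = 0.826
ML = −10·log₁₀(1 − |Γ|²)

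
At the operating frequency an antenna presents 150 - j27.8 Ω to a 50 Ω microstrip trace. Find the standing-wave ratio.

VSWR ≈ 3.12

Γ = (Z_L − Z_0)/(Z_L + Z_0) = (100 − j27.8)/(200 − j27.8)
|Γ| = 104/202 = 0.514
VSWR = (1 + |Γ|)/(1 − |Γ|) = 1.51/0.486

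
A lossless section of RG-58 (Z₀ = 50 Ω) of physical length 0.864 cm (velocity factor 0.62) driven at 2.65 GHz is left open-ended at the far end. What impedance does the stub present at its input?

λ = v/f = 0.62·c / 2.65 GHz = 0.0702 m
βl = 2π·l/λ = 2π × 0.123 = 44.3°
tan(βl) = 0.976
For an open-ended stub, Z_in = −jZ_0·cot(βl) = −jZ_0/tan(βl)

Z_in ≈ −j51.2 Ω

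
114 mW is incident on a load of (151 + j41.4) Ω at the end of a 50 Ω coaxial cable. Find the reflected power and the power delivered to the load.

|Γ| = |(101 + j41.4)/(201 + j41.4)| = 0.532
|Γ|² = 0.283
P_refl = |Γ|²·P_inc = 32.3 mW, P_del = (1 − |Γ|²)·P_inc = 81.7 mW

P_reflected ≈ 32.3 mW; P_delivered ≈ 81.7 mW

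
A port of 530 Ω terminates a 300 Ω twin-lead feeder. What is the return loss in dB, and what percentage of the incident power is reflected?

RL ≈ 11.1 dB; 7.68% of incident power reflected

Γ = (530 − 300)/(530 + 300) = 0.277
RL = −20·log₁₀(0.277) = 11.1 dB
P_refl/P_inc = |Γ|² = 0.0768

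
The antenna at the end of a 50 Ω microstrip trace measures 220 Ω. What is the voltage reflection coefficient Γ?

Γ = (Z_L − Z_0)/(Z_L + Z_0) = (220 − 50)/(220 + 50) = 170/270

Γ = 0.63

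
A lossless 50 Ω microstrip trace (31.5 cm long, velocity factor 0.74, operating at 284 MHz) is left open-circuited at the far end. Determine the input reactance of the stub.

λ = v/f = 0.74·c / 284 MHz = 0.782 m
βl = 2π·l/λ = 2π × 0.403 = 145°
tan(βl) = -0.698
For an open-circuited stub, Z_in = −jZ_0·cot(βl) = −jZ_0/tan(βl)

X_in ≈ 71.6 Ω (inductive)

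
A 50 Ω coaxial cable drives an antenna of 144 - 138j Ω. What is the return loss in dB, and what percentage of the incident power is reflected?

Γ = (94 − j138)/(194 − j138), |Γ| = 0.701
RL = −20·log₁₀(0.701) = 3.08 dB
P_refl/P_inc = |Γ|² = 0.492

RL ≈ 3.08 dB; 49.2% of incident power reflected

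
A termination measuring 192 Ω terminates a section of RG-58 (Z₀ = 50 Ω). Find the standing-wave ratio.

VSWR ≈ 3.84

For a purely resistive load, VSWR = R_L/Z_0 or Z_0/R_L (whichever > 1) = 192/50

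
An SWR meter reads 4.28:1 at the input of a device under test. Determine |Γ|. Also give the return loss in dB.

|Γ| ≈ 0.621; return loss ≈ 4.14 dB

|Γ| = (S − 1)/(S + 1) = (4.28 − 1)/(4.28 + 1) = 3.28/5.28
RL = −20·log₁₀|Γ| = −20·log₁₀(0.621)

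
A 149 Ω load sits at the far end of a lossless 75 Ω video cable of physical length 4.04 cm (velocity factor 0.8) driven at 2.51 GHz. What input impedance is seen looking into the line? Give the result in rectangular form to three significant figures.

λ = v/f = 0.8·c / 2.51 GHz = 0.0956 m
βl = 2π·l/λ = 2π × 0.423 = 152°
tan(βl) = tan(152°) = -0.529
Z_in = Z_0·(Z_L + jZ_0·tanβl)/(Z_0 + jZ_L·tanβl)
     = 75·(149 − j39.7)/(75 − j78.9)

Z_in ≈ 90.6 + j55.6 Ω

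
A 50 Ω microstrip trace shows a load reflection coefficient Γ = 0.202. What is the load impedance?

Z_L ≈ 75.3 Ω

Z_L = Z_0·(1 + Γ)/(1 − Γ) = 50·(1.2)/(0.798)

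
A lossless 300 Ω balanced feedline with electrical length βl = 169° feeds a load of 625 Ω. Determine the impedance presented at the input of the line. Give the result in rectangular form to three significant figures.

tan(βl) = tan(169°) = -0.194
Z_in = Z_0·(Z_L + jZ_0·tanβl)/(Z_0 + jZ_L·tanβl)
     = 300·(625 − j58.3)/(300 − j121)

Z_in ≈ 557 + j167 Ω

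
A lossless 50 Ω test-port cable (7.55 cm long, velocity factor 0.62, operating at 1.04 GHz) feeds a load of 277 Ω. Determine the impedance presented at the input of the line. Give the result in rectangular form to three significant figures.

λ = v/f = 0.62·c / 1.04 GHz = 0.179 m
βl = 2π·l/λ = 2π × 0.422 = 152°
tan(βl) = tan(152°) = -0.532
Z_in = Z_0·(Z_L + jZ_0·tanβl)/(Z_0 + jZ_L·tanβl)
     = 50·(277 − j26.6)/(50 − j147)

Z_in ≈ 36.7 + j81.5 Ω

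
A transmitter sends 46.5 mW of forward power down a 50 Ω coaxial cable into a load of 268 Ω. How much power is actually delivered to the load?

Γ = (268 − 50)/(268 + 50) = 0.686
|Γ|² = 0.47
P_refl = |Γ|²·P_inc = 21.9 mW, P_del = (1 − |Γ|²)·P_inc = 24.6 mW

P_delivered ≈ 24.6 mW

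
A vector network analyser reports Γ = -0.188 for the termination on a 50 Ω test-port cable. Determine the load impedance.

Z_L ≈ 34.2 Ω

Z_L = Z_0·(1 + Γ)/(1 − Γ) = 50·(0.812)/(1.19)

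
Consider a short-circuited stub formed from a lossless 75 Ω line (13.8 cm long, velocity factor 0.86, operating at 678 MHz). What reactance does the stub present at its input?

λ = v/f = 0.86·c / 678 MHz = 0.381 m
βl = 2π·l/λ = 2π × 0.363 = 131°
tan(βl) = -1.17
For a short-circuited stub, Z_in = jZ_0·tan(βl)

X_in ≈ -87.6 Ω (capacitive)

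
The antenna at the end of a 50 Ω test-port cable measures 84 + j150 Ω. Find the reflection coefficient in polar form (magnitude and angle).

Γ ≈ 0.765 ∠ 29°

Γ = (Z_L − Z_0)/(Z_L + Z_0) = (34 + j150)/(134 + j150)
|Γ| = 154/201 = 0.765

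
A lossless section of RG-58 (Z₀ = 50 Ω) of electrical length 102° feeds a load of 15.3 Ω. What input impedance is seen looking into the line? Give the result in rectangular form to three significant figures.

Z_in ≈ 115 − j69.4 Ω

tan(βl) = tan(102°) = -4.7
Z_in = Z_0·(Z_L + jZ_0·tanβl)/(Z_0 + jZ_L·tanβl)
     = 50·(15.3 − j235)/(50 − j72)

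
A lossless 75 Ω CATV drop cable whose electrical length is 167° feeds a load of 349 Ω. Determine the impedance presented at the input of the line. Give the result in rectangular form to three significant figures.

Z_in ≈ 171 + j166 Ω

tan(βl) = tan(167°) = -0.231
Z_in = Z_0·(Z_L + jZ_0·tanβl)/(Z_0 + jZ_L·tanβl)
     = 75·(349 − j17.3)/(75 − j80.6)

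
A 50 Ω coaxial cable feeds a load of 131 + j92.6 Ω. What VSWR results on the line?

VSWR ≈ 4.06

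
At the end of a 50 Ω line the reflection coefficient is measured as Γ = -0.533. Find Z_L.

Z_L ≈ 15.2 Ω

Z_L = Z_0·(1 + Γ)/(1 − Γ) = 50·(0.467)/(1.53)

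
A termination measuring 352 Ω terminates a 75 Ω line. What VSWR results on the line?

VSWR ≈ 4.69

Γ = (352 − 75)/(352 + 75) = 0.649
VSWR = (1 + 0.649)/(1 − 0.649)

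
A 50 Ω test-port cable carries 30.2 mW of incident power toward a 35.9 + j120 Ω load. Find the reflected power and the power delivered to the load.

P_reflected ≈ 20.2 mW; P_delivered ≈ 9.96 mW

|Γ| = |(-14.1 + j120)/(85.9 + j120)| = 0.819
|Γ|² = 0.67
P_refl = |Γ|²·P_inc = 20.2 mW, P_del = (1 − |Γ|²)·P_inc = 9.96 mW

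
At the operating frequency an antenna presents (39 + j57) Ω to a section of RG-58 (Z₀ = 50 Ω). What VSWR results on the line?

Γ = (Z_L − Z_0)/(Z_L + Z_0) = (-11 + j57)/(89 + j57)
|Γ| = 58.1/106 = 0.549
VSWR = (1 + |Γ|)/(1 − |Γ|) = 1.55/0.451

VSWR ≈ 3.44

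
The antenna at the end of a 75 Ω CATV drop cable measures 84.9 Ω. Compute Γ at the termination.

Γ = 0.0619

Γ = (Z_L − Z_0)/(Z_L + Z_0) = (84.9 − 75)/(84.9 + 75) = 9.9/159.9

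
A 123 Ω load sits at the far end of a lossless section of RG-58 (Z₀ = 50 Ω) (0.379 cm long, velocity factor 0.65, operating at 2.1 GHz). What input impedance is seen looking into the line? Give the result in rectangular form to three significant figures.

λ = v/f = 0.65·c / 2.1 GHz = 0.0929 m
βl = 2π·l/λ = 2π × 0.0408 = 14.7°
tan(βl) = tan(14.7°) = 0.262
Z_in = Z_0·(Z_L + jZ_0·tanβl)/(Z_0 + jZ_L·tanβl)
     = 50·(123 + j13.1)/(50 + j32.3)

Z_in ≈ 92.8 − j46.8 Ω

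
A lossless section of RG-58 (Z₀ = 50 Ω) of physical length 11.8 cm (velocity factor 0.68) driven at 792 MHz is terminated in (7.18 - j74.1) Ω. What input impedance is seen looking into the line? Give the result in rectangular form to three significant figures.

Z_in ≈ 21.3 − j144 Ω

λ = v/f = 0.68·c / 792 MHz = 0.258 m
βl = 2π·l/λ = 2π × 0.458 = 165°
tan(βl) = tan(165°) = -0.269
Z_in = Z_0·(Z_L + jZ_0·tanβl)/(Z_0 + jZ_L·tanβl)
     = 50·(7.18 − j87.6)/(30 − j1.93)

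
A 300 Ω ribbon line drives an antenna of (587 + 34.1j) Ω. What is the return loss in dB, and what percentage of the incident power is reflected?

RL ≈ 9.75 dB; 10.6% of incident power reflected

Γ = (287 + j34.1)/(887 + j34.1), |Γ| = 0.326
RL = −20·log₁₀(0.326) = 9.75 dB
P_refl/P_inc = |Γ|² = 0.106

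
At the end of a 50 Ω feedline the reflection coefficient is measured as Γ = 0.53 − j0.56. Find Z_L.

Z_L ≈ 37.9 − j105 Ω

Z_L = Z_0·(1 + Γ)/(1 − Γ) = 50·(1.53 − j0.56)/(0.47 + j0.56)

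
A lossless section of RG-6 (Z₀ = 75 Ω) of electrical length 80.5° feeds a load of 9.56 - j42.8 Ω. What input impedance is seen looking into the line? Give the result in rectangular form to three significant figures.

Z_in ≈ 17.5 + j88.9 Ω

tan(βl) = tan(80.5°) = 5.98
Z_in = Z_0·(Z_L + jZ_0·tanβl)/(Z_0 + jZ_L·tanβl)
     = 75·(9.56 + j405)/(331 + j57.1)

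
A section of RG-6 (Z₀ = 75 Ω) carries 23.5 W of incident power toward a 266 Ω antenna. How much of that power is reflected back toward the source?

Γ = (266 − 75)/(266 + 75) = 0.56
|Γ|² = 0.314
P_refl = |Γ|²·P_inc = 7.37 W, P_del = (1 − |Γ|²)·P_inc = 16.1 W

P_reflected ≈ 7.37 W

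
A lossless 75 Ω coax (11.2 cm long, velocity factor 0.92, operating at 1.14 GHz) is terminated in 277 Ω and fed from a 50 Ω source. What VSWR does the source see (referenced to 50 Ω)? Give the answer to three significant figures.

λ = v/f = 0.92·c / 1.14 GHz = 0.242 m
βl = 2π·l/λ = 2π × 0.463 = 167°
tan(βl) = -0.239
Z_in = Z_0·(Z_L + jZ_0·tanβl)/(Z_0 + jZ_L·tanβl) = 164 + j127 Ω
Γ_s = (Z_in − Z_s)/(Z_in + Z_s) = (114 + j127)/(214 + j127), |Γ_s| = 0.687
VSWR = (1 + |Γ_s|)/(1 − |Γ_s|)

VSWR ≈ 5.38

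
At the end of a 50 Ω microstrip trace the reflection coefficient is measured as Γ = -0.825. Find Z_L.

Z_L = Z_0·(1 + Γ)/(1 − Γ) = 50·(0.175)/(1.82)

Z_L ≈ 4.79 Ω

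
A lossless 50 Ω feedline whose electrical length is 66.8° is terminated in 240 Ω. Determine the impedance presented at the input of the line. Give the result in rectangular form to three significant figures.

tan(βl) = tan(66.8°) = 2.33
Z_in = Z_0·(Z_L + jZ_0·tanβl)/(Z_0 + jZ_L·tanβl)
     = 50·(240 + j117)/(50 + j560)

Z_in ≈ 12.2 − j20.3 Ω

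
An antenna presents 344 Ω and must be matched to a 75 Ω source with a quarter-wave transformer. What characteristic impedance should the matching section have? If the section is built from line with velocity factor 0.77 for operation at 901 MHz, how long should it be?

Z_qwt = √(Z_0·R_L) = √(75 × 344) = √25800
λ = 0.77·c/f = 0.256 m, so l = λ/4 = 0.0641 m

Z_qwt ≈ 161 Ω; length ≈ 6.41 cm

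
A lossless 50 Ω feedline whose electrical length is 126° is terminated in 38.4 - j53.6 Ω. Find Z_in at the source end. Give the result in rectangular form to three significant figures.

tan(βl) = tan(126°) = -1.38
Z_in = Z_0·(Z_L + jZ_0·tanβl)/(Z_0 + jZ_L·tanβl)
     = 50·(38.4 − j122)/(-23.8 − j52.9)

Z_in ≈ 82.7 + j73.5 Ω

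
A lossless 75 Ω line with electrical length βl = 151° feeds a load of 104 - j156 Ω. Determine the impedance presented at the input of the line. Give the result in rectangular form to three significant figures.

tan(βl) = tan(151°) = -0.554
Z_in = Z_0·(Z_L + jZ_0·tanβl)/(Z_0 + jZ_L·tanβl)
     = 75·(104 − j198)/(-11.5 − j57.6)

Z_in ≈ 221 + j179 Ω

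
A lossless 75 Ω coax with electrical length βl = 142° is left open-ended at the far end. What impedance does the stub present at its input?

tan(βl) = -0.781
For an open-ended stub, Z_in = −jZ_0·cot(βl) = −jZ_0/tan(βl)

Z_in ≈ +j96 Ω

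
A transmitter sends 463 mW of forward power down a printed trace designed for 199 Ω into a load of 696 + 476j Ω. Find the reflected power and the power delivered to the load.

|Γ| = |(497 + j476)/(895 + j476)| = 0.679
|Γ|² = 0.461
P_refl = |Γ|²·P_inc = 213 mW, P_del = (1 − |Γ|²)·P_inc = 250 mW

P_reflected ≈ 213 mW; P_delivered ≈ 250 mW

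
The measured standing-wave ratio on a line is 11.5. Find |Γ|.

|Γ| ≈ 0.84

|Γ| = (S − 1)/(S + 1) = (11.5 − 1)/(11.5 + 1) = 10.5/12.5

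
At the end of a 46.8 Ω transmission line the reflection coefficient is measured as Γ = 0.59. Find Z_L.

Z_L = Z_0·(1 + Γ)/(1 − Γ) = 46.8·(1.59)/(0.41)

Z_L ≈ 181 Ω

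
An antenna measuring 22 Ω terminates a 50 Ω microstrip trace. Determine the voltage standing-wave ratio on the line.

Γ = (22 − 50)/(22 + 50) = -0.389
VSWR = (1 + 0.389)/(1 − 0.389)

VSWR ≈ 2.27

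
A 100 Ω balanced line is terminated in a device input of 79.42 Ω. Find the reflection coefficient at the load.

Γ = (Z_L − Z_0)/(Z_L + Z_0) = (79.42 − 100)/(79.42 + 100) = -20.58/179.4

Γ = -0.115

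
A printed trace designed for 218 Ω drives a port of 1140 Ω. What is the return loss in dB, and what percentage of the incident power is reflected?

RL ≈ 3.36 dB; 46.1% of incident power reflected

Γ = (1140 − 218)/(1140 + 218) = 0.679
RL = −20·log₁₀(0.679) = 3.36 dB
P_refl/P_inc = |Γ|² = 0.461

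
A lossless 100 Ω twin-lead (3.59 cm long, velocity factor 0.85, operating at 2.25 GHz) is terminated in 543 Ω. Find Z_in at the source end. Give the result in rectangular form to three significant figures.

λ = v/f = 0.85·c / 2.25 GHz = 0.113 m
βl = 2π·l/λ = 2π × 0.317 = 114°
tan(βl) = tan(114°) = -2.24
Z_in = Z_0·(Z_L + jZ_0·tanβl)/(Z_0 + jZ_L·tanβl)
     = 100·(543 − j224)/(100 − j1220)

Z_in ≈ 21.9 + j42.8 Ω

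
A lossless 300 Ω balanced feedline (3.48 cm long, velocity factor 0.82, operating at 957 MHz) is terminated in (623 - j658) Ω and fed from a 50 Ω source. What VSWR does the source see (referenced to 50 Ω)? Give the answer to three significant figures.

VSWR ≈ 7.3

λ = v/f = 0.82·c / 957 MHz = 0.257 m
βl = 2π·l/λ = 2π × 0.135 = 48.7°
tan(βl) = 1.14
Z_in = Z_0·(Z_L + jZ_0·tanβl)/(Z_0 + jZ_L·tanβl) = 80.2 − j145 Ω
Γ_s = (Z_in − Z_s)/(Z_in + Z_s) = (30.2 − j145)/(130 − j145), |Γ_s| = 0.759
VSWR = (1 + |Γ_s|)/(1 − |Γ_s|)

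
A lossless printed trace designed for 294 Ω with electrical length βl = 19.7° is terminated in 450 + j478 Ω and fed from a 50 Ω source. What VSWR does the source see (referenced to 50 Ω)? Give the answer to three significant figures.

tan(βl) = 0.358
Z_in = Z_0·(Z_L + jZ_0·tanβl)/(Z_0 + jZ_L·tanβl) = 1070 − j6.09 Ω
Γ_s = (Z_in − Z_s)/(Z_in + Z_s) = (1020 − j6.09)/(1120 − j6.09), |Γ_s| = 0.911
VSWR = (1 + |Γ_s|)/(1 − |Γ_s|)

VSWR ≈ 21.4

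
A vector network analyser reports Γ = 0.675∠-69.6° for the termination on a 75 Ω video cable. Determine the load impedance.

Z_L ≈ 41.4 − j96.3 Ω

Z_L = Z_0·(1 + Γ)/(1 − Γ) = 75·(1.24 − j0.633)/(0.765 + j0.633)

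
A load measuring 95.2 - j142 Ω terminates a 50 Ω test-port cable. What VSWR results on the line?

Γ = (Z_L − Z_0)/(Z_L + Z_0) = (45.2 − j142)/(145.2 − j142)
|Γ| = 149/203 = 0.734
VSWR = (1 + |Γ|)/(1 − |Γ|) = 1.73/0.266

VSWR ≈ 6.51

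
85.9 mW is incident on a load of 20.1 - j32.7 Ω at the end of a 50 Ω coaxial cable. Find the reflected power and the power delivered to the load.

|Γ| = |(-29.9 − j32.7)/(70.1 − j32.7)| = 0.573
|Γ|² = 0.328
P_refl = |Γ|²·P_inc = 28.2 mW, P_del = (1 − |Γ|²)·P_inc = 57.7 mW

P_reflected ≈ 28.2 mW; P_delivered ≈ 57.7 mW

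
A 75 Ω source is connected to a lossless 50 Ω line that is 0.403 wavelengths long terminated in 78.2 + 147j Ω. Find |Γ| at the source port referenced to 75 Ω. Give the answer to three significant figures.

βl = 2π × 0.403 = 145°
tan(βl) = -0.698
Z_in = Z_0·(Z_L + jZ_0·tanβl)/(Z_0 + jZ_L·tanβl) = 11.1 + j40.7 Ω
Γ_s = (Z_in − Z_s)/(Z_in + Z_s) = (-63.9 + j40.7)/(86.1 + j40.7), |Γ_s| = 0.796

|Γ| ≈ 0.796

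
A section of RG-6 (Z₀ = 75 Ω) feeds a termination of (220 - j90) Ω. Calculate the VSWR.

Γ = (Z_L − Z_0)/(Z_L + Z_0) = (145 − j90)/(295 − j90)
|Γ| = 171/308 = 0.553
VSWR = (1 + |Γ|)/(1 − |Γ|) = 1.55/0.447

VSWR ≈ 3.48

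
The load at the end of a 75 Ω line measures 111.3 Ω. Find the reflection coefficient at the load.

Γ = 0.195

Γ = (Z_L − Z_0)/(Z_L + Z_0) = (111.3 − 75)/(111.3 + 75) = 36.3/186.3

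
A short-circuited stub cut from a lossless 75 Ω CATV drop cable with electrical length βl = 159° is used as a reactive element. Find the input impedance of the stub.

tan(βl) = -0.384
For a short-circuited stub, Z_in = jZ_0·tan(βl)

Z_in ≈ −j28.8 Ω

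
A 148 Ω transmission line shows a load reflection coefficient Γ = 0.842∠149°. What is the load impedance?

Z_L = Z_0·(1 + Γ)/(1 − Γ) = 148·(0.278 + j0.434)/(1.72 − j0.434)

Z_L ≈ 13.7 + j40.7 Ω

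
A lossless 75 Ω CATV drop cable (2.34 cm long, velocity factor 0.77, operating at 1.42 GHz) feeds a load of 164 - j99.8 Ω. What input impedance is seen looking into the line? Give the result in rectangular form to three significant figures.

Z_in ≈ 28.7 − j31.3 Ω

λ = v/f = 0.77·c / 1.42 GHz = 0.163 m
βl = 2π·l/λ = 2π × 0.144 = 51.8°
tan(βl) = tan(51.8°) = 1.27
Z_in = Z_0·(Z_L + jZ_0·tanβl)/(Z_0 + jZ_L·tanβl)
     = 75·(164 − j4.55)/(202 + j208)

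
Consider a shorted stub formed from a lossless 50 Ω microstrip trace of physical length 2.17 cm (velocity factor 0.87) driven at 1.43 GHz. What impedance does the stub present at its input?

λ = v/f = 0.87·c / 1.43 GHz = 0.183 m
βl = 2π·l/λ = 2π × 0.119 = 42.8°
tan(βl) = 0.926
For a shorted stub, Z_in = jZ_0·tan(βl)

Z_in ≈ +j46.3 Ω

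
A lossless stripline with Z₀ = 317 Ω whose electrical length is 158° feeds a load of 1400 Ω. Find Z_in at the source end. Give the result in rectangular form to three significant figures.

tan(βl) = tan(158°) = -0.404
Z_in = Z_0·(Z_L + jZ_0·tanβl)/(Z_0 + jZ_L·tanβl)
     = 317·(1400 − j128)/(317 − j566)

Z_in ≈ 389 + j566 Ω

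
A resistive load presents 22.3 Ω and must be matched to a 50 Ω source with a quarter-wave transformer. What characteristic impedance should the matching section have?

Z_qwt = √(Z_0·R_L) = √(50 × 22.3) = √1115

Z_qwt ≈ 33.4 Ω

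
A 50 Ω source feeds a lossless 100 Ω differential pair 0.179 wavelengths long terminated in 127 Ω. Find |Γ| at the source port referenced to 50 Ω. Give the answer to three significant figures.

|Γ| ≈ 0.282

βl = 2π × 0.179 = 64.4°
tan(βl) = 2.09
Z_in = Z_0·(Z_L + jZ_0·tanβl)/(Z_0 + jZ_L·tanβl) = 84.7 − j15.9 Ω
Γ_s = (Z_in − Z_s)/(Z_in + Z_s) = (34.7 − j15.9)/(135 − j15.9), |Γ_s| = 0.282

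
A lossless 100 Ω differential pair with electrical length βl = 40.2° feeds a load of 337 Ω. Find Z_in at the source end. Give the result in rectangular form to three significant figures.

Z_in ≈ 63.4 − j96.1 Ω

tan(βl) = tan(40.2°) = 0.845
Z_in = Z_0·(Z_L + jZ_0·tanβl)/(Z_0 + jZ_L·tanβl)
     = 100·(337 + j84.5)/(100 + j285)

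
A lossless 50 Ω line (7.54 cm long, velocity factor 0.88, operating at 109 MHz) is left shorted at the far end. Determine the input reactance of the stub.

X_in ≈ 9.91 Ω (inductive)

λ = v/f = 0.88·c / 109 MHz = 2.42 m
βl = 2π·l/λ = 2π × 0.0311 = 11.2°
tan(βl) = 0.198
For a shorted stub, Z_in = jZ_0·tan(βl)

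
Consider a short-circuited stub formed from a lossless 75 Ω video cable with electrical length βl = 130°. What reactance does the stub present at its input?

tan(βl) = -1.19
For a short-circuited stub, Z_in = jZ_0·tan(βl)

X_in ≈ -89.4 Ω (capacitive)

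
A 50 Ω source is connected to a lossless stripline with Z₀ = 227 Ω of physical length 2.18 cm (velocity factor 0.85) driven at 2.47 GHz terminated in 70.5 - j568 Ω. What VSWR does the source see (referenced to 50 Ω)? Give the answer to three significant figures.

λ = v/f = 0.85·c / 2.47 GHz = 0.103 m
βl = 2π·l/λ = 2π × 0.211 = 76°
tan(βl) = 4.02
Z_in = Z_0·(Z_L + jZ_0·tanβl)/(Z_0 + jZ_L·tanβl) = 9.77 + j30 Ω
Γ_s = (Z_in − Z_s)/(Z_in + Z_s) = (-40.2 + j30)/(59.8 + j30), |Γ_s| = 0.75
VSWR = (1 + |Γ_s|)/(1 − |Γ_s|)

VSWR ≈ 7.01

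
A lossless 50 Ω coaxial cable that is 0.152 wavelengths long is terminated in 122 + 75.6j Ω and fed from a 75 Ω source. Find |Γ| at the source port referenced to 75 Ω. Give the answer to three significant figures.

βl = 2π × 0.152 = 54.7°
tan(βl) = 1.41
Z_in = Z_0·(Z_L + jZ_0·tanβl)/(Z_0 + jZ_L·tanβl) = 27.7 − j44.5 Ω
Γ_s = (Z_in − Z_s)/(Z_in + Z_s) = (-47.3 − j44.5)/(103 − j44.5), |Γ_s| = 0.58

|Γ| ≈ 0.58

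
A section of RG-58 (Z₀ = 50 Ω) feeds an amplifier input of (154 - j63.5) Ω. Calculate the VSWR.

Γ = (Z_L − Z_0)/(Z_L + Z_0) = (104 − j63.5)/(204 − j63.5)
|Γ| = 122/214 = 0.57
VSWR = (1 + |Γ|)/(1 − |Γ|) = 1.57/0.43

VSWR ≈ 3.65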